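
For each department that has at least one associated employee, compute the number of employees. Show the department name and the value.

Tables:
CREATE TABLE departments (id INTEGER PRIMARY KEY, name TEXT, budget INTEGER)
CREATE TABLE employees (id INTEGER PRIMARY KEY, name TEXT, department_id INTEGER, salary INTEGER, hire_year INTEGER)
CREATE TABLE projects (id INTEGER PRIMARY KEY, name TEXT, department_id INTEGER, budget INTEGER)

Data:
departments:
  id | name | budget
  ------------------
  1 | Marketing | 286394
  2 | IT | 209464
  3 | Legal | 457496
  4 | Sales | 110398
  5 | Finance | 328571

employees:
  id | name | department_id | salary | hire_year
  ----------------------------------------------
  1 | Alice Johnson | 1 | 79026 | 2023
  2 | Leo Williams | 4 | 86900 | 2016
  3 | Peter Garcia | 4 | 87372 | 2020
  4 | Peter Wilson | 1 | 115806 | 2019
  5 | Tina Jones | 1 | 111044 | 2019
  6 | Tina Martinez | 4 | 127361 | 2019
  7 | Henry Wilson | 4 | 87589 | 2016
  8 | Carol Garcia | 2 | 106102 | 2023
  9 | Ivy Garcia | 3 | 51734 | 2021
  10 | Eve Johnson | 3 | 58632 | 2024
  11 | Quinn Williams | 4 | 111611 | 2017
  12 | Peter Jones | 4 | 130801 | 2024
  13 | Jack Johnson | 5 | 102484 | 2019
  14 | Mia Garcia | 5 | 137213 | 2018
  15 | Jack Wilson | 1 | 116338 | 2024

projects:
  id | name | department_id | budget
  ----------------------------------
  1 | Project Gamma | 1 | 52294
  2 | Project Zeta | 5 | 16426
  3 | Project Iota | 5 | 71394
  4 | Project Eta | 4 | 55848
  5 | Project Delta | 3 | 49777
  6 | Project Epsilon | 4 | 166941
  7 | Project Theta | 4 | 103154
SELECT p.name, COUNT(*) AS n FROM employees c JOIN departments p ON c.department_id = p.id GROUP BY p.id, p.name

Execution result:
name | n
Marketing | 4
IT | 1
Legal | 2
Sales | 6
Finance | 2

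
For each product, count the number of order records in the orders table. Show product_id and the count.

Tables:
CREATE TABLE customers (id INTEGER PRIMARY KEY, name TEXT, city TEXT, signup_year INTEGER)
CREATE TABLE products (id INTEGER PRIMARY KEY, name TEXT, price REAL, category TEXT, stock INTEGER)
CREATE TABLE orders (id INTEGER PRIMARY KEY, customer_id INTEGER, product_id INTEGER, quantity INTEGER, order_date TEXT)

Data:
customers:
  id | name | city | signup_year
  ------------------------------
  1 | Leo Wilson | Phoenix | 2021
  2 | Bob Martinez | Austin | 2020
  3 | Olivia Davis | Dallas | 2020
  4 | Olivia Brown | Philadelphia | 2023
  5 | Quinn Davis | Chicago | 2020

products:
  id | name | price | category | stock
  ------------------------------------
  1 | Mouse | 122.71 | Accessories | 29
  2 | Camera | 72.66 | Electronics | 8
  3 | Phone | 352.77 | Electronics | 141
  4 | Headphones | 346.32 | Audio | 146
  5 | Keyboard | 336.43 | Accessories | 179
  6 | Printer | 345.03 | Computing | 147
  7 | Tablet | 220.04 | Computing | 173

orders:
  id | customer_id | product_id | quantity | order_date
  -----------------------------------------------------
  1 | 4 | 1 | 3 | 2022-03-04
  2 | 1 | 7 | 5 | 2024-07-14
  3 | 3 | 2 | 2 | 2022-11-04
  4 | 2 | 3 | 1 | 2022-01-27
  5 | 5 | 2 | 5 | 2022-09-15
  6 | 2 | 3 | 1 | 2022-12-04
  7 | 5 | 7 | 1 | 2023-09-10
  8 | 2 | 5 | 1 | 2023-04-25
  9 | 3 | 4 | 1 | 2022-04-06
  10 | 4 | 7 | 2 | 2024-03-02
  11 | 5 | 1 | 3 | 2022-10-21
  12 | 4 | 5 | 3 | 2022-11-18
SELECT product_id, COUNT(*) AS order_count FROM orders GROUP BY product_id

Execution result:
product_id | order_count
1 | 2
2 | 2
3 | 2
4 | 1
5 | 2
7 | 3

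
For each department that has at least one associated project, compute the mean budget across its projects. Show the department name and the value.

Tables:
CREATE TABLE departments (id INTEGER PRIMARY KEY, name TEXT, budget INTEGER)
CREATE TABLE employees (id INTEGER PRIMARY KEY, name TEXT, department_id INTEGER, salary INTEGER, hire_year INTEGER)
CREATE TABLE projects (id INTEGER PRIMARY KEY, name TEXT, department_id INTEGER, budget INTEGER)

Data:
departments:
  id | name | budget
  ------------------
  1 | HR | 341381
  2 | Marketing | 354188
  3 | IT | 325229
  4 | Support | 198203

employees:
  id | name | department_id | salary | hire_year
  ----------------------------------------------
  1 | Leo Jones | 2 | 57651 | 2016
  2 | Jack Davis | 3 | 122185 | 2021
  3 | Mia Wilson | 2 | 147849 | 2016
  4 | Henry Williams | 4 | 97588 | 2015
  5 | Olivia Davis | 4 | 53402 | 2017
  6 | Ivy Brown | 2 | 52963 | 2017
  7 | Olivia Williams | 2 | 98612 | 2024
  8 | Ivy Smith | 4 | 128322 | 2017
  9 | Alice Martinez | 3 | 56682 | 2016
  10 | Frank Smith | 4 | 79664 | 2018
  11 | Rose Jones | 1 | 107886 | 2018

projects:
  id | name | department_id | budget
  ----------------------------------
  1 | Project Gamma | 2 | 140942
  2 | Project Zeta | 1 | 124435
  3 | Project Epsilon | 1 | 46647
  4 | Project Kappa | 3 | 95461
SELECT p.name, AVG(c.budget) AS avg_budget FROM projects c JOIN departments p ON c.department_id = p.id GROUP BY p.id, p.name

Execution result:
name | avg_budget
HR | 85541.00
Marketing | 140942.00
IT | 95461.00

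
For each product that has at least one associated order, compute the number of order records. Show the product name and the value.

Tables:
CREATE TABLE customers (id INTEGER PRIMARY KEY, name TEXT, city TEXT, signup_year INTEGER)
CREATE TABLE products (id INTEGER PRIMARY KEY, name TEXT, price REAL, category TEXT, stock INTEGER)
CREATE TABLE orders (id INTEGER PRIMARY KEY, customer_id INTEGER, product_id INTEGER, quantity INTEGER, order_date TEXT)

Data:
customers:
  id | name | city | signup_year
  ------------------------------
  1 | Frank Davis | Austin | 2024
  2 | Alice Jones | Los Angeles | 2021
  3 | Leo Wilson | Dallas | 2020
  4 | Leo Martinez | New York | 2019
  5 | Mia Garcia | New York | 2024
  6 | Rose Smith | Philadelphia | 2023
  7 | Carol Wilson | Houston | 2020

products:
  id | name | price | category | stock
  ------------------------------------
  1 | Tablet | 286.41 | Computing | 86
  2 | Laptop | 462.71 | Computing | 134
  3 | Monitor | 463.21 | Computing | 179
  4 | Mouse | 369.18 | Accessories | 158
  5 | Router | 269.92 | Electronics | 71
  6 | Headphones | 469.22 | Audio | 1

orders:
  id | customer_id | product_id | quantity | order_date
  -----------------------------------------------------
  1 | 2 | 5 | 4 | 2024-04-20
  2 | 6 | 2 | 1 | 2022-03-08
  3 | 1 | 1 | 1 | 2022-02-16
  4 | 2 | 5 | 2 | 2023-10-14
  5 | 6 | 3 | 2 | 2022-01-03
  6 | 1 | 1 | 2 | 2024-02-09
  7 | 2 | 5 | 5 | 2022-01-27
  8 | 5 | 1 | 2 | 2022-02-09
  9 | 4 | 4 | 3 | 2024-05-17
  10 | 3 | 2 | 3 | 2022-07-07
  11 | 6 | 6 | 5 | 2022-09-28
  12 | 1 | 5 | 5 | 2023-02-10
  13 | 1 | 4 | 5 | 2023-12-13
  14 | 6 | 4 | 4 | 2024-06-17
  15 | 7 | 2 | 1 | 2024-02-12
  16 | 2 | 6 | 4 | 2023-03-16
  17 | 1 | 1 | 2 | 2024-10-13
SELECT p.name, COUNT(*) AS n FROM orders c JOIN products p ON c.product_id = p.id GROUP BY p.id, p.name

Execution result:
name | n
Tablet | 4
Laptop | 3
Monitor | 1
Mouse | 3
Router | 4
Headphones | 2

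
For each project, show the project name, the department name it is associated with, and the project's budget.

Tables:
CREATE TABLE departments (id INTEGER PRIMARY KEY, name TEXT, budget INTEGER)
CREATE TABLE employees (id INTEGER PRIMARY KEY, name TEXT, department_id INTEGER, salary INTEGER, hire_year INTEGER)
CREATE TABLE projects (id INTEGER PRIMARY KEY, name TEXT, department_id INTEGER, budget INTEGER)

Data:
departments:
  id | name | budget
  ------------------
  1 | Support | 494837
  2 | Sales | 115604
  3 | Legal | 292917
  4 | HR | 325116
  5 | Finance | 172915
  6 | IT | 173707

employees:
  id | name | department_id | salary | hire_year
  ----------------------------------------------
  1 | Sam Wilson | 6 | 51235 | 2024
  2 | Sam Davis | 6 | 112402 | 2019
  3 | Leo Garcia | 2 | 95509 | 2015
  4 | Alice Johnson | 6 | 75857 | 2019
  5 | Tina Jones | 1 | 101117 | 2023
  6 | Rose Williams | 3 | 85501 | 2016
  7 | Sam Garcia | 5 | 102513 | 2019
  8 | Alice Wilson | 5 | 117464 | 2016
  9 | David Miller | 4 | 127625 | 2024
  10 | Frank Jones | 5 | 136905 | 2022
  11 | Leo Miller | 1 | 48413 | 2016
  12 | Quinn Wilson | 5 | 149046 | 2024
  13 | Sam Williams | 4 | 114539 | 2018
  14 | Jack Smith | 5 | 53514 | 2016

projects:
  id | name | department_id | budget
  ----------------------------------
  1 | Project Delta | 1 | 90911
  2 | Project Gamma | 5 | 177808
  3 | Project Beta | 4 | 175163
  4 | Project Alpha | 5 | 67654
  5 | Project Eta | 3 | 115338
SELECT c.name, p.name AS department, c.budget FROM projects c JOIN departments p ON c.department_id = p.id

Execution result:
name | department | budget
Project Delta | Support | 90911
Project Gamma | Finance | 177808
Project Beta | HR | 175163
Project Alpha | Finance | 67654
Project Eta | Legal | 115338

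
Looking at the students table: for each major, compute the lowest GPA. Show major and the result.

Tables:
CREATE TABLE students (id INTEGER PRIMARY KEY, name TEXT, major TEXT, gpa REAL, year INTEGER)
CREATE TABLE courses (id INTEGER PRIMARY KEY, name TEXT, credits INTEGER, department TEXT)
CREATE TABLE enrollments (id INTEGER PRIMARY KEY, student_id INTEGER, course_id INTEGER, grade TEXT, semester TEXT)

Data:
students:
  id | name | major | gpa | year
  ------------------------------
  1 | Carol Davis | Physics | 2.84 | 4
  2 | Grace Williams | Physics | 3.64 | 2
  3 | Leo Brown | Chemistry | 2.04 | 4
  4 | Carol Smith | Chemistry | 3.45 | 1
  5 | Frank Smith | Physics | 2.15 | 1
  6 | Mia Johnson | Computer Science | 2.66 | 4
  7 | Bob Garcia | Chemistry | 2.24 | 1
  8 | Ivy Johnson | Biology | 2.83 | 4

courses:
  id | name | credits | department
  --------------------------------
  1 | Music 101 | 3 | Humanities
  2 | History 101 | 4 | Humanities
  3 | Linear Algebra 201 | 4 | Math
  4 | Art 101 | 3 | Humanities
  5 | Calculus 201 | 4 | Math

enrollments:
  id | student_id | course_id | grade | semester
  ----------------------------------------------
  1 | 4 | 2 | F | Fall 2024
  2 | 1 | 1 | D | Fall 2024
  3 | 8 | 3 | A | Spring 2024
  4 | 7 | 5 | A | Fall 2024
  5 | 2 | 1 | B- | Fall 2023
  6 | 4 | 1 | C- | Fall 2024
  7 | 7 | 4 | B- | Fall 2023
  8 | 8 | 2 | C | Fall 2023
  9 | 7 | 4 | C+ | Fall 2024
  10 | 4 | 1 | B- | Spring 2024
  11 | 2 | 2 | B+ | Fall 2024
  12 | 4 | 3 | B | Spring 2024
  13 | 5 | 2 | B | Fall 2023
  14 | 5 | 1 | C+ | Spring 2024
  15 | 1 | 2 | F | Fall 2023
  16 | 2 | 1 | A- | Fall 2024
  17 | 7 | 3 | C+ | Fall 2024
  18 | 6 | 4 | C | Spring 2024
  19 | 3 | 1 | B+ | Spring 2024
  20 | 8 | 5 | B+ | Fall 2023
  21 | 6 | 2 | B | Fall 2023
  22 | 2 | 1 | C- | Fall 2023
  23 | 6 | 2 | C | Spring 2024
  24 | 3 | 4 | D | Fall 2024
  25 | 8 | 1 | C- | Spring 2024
SELECT major, MIN(gpa) AS min_gpa FROM students GROUP BY major

Execution result:
major | min_gpa
Biology | 2.83
Chemistry | 2.04
Computer Science | 2.66
Physics | 2.15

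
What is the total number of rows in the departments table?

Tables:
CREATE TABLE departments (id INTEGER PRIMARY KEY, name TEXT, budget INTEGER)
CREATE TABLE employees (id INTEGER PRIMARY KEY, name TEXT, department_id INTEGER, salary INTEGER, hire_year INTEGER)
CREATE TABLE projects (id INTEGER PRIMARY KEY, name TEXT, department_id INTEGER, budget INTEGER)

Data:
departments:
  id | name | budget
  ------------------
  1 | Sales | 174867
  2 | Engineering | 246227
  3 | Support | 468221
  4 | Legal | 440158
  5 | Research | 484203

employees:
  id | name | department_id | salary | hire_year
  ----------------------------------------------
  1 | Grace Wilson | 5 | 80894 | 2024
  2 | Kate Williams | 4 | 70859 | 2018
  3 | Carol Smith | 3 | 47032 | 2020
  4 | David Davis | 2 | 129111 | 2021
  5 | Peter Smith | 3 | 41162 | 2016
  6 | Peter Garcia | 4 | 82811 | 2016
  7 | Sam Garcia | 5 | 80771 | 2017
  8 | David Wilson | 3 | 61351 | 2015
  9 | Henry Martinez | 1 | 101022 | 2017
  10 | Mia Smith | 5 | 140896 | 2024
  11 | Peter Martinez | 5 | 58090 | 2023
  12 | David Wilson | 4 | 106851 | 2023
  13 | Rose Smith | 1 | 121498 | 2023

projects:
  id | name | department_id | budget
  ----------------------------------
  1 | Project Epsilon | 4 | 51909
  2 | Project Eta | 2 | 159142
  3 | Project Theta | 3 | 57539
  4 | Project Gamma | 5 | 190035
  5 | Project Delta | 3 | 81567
SELECT COUNT(*) FROM departments

Execution result:
5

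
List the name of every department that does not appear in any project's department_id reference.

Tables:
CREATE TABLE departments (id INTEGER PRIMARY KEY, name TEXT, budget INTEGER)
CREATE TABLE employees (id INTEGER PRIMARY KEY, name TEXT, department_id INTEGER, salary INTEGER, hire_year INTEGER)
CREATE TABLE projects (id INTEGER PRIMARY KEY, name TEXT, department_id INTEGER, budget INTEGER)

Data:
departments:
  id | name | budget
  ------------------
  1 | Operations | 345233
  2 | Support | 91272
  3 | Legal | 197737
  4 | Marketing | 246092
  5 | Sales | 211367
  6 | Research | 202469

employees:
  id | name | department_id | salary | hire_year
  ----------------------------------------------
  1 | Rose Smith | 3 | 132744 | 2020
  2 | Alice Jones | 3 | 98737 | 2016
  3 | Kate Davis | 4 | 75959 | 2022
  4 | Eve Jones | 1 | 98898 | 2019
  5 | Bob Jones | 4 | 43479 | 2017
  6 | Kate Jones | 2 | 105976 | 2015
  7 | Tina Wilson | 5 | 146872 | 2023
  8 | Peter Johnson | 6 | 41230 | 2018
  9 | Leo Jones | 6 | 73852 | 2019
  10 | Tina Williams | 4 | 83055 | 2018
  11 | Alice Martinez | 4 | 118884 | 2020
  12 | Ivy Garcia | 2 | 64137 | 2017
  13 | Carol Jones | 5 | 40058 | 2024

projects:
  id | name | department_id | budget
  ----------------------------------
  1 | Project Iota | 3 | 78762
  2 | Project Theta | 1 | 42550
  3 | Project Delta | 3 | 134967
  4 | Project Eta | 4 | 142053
SELECT p.name FROM departments p LEFT JOIN projects c ON c.department_id = p.id WHERE c.id IS NULL

Execution result:
name
Support
Sales
Research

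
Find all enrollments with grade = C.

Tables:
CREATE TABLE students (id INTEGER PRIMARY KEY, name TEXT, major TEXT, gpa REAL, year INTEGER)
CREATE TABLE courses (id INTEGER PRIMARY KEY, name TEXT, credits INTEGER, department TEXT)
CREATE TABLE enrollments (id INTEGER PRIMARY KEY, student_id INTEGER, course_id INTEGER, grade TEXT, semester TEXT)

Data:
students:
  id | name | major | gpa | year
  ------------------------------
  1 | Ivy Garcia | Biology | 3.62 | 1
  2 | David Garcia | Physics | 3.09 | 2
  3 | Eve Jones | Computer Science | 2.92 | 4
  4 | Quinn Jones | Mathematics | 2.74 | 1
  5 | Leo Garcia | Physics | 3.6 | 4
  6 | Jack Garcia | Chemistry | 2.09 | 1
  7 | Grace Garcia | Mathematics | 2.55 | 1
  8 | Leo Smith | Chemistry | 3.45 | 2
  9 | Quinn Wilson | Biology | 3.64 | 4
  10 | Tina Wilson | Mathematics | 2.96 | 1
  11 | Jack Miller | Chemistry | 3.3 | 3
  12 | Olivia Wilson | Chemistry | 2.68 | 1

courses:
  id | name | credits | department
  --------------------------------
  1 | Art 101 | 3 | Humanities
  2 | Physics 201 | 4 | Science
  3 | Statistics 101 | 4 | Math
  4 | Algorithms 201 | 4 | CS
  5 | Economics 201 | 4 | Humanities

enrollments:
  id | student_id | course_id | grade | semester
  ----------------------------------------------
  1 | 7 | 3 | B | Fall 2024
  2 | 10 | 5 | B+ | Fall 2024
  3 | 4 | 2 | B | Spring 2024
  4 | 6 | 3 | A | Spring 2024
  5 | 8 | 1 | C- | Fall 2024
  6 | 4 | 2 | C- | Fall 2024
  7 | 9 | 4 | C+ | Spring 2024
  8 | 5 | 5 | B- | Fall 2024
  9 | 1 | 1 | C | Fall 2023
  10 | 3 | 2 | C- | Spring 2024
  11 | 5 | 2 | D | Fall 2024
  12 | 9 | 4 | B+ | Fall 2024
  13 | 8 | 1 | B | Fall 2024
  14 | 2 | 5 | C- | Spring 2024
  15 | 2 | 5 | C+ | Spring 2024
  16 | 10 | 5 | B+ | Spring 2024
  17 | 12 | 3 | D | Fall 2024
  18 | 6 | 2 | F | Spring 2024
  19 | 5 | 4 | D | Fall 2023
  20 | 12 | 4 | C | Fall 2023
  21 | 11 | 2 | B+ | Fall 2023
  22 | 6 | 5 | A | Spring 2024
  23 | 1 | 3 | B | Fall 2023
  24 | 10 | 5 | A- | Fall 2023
SELECT id, grade FROM enrollments WHERE grade = 'C'

Execution result:
id | grade
9 | C
20 | C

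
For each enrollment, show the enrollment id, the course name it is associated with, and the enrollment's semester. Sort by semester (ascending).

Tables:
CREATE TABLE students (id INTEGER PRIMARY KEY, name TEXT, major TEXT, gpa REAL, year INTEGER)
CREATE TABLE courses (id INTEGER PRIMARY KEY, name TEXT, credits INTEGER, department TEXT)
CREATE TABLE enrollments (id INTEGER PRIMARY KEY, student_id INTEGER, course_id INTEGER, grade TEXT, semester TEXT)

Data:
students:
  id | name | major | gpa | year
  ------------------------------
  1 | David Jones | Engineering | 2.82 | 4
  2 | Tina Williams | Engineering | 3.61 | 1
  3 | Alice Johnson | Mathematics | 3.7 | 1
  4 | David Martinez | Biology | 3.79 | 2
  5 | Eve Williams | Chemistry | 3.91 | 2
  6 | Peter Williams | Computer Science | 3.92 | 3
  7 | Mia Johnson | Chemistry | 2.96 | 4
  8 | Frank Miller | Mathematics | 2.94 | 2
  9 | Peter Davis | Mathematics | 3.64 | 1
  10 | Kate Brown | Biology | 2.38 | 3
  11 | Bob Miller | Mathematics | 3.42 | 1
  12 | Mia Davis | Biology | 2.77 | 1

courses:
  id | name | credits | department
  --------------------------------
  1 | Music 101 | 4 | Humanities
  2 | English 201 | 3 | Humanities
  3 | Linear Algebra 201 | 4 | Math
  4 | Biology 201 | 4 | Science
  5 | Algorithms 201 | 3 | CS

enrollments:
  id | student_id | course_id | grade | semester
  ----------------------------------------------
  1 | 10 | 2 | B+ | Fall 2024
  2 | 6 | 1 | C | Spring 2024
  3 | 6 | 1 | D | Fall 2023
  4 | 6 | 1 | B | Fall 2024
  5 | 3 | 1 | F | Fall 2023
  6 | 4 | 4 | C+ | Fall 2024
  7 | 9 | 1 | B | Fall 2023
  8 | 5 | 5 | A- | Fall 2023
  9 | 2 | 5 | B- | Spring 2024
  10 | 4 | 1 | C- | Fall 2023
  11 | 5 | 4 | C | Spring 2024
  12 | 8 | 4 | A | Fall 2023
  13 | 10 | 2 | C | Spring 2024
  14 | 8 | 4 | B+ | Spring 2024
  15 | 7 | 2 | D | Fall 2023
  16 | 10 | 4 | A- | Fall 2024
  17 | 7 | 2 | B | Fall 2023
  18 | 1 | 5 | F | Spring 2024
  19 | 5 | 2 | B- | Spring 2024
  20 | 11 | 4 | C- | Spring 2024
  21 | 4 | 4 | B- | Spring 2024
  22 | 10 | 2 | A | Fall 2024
SELECT c.id, p.name AS course, c.semester FROM enrollments c JOIN courses p ON c.course_id = p.id ORDER BY c.semester ASC

Execution result:
id | course | semester
3 | Music 101 | Fall 2023
5 | Music 101 | Fall 2023
7 | Music 101 | Fall 2023
8 | Algorithms 201 | Fall 2023
10 | Music 101 | Fall 2023
12 | Biology 201 | Fall 2023
15 | English 201 | Fall 2023
17 | English 201 | Fall 2023
1 | English 201 | Fall 2024
4 | Music 101 | Fall 2024
6 | Biology 201 | Fall 2024
16 | Biology 201 | Fall 2024
22 | English 201 | Fall 2024
2 | Music 101 | Spring 2024
9 | Algorithms 201 | Spring 2024
11 | Biology 201 | Spring 2024
13 | English 201 | Spring 2024
14 | Biology 201 | Spring 2024
18 | Algorithms 201 | Spring 2024
19 | English 201 | Spring 2024
20 | Biology 201 | Spring 2024
21 | Biology 201 | Spring 2024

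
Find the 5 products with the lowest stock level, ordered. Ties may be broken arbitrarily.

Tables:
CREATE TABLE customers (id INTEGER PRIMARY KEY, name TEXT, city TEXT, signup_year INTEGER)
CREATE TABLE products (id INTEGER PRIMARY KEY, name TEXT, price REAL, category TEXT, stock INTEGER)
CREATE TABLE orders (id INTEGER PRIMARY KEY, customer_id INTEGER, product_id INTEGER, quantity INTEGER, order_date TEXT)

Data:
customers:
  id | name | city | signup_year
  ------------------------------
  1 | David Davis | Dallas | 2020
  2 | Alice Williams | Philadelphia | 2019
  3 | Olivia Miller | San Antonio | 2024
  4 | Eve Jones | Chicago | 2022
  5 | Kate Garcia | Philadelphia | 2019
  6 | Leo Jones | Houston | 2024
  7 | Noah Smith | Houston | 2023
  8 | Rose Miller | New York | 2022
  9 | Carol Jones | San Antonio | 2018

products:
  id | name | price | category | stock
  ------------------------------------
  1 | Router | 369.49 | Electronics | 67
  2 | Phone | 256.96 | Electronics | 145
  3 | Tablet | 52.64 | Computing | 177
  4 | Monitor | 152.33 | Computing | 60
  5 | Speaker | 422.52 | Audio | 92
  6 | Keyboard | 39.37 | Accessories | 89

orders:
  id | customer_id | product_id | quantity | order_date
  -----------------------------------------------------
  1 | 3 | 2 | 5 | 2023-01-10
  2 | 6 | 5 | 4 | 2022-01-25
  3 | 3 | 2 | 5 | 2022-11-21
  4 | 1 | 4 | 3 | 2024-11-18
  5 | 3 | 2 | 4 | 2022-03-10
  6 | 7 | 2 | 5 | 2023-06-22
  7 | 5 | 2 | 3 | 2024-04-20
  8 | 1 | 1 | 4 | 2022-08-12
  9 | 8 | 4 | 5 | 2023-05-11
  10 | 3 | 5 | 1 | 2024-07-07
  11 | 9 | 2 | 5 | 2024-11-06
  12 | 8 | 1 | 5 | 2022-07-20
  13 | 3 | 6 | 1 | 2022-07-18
SELECT name, stock FROM products ORDER BY stock ASC LIMIT 5

Execution result:
name | stock
Monitor | 60
Router | 67
Keyboard | 89
Speaker | 92
Phone | 145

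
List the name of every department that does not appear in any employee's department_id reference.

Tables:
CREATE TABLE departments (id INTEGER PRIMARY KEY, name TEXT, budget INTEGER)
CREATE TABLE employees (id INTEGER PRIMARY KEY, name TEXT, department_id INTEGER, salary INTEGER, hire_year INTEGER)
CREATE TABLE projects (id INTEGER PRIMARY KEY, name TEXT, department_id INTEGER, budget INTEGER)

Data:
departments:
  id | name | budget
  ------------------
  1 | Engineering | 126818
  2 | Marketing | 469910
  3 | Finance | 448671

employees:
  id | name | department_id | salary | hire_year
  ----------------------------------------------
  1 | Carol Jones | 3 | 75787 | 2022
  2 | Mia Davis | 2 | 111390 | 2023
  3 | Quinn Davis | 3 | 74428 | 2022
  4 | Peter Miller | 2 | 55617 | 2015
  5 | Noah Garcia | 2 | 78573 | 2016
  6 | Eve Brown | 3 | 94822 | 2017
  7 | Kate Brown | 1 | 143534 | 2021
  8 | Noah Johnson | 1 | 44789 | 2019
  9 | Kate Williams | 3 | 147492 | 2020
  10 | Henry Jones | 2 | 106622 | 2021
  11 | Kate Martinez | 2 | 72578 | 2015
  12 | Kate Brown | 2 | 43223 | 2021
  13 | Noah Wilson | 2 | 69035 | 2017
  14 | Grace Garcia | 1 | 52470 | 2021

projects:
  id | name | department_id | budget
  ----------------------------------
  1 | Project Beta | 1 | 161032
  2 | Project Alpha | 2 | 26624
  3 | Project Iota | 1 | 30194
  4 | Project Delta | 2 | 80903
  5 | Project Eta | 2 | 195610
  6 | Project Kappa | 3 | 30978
SELECT p.name FROM departments p LEFT JOIN employees c ON c.department_id = p.id WHERE c.id IS NULL

Execution result:
(no rows)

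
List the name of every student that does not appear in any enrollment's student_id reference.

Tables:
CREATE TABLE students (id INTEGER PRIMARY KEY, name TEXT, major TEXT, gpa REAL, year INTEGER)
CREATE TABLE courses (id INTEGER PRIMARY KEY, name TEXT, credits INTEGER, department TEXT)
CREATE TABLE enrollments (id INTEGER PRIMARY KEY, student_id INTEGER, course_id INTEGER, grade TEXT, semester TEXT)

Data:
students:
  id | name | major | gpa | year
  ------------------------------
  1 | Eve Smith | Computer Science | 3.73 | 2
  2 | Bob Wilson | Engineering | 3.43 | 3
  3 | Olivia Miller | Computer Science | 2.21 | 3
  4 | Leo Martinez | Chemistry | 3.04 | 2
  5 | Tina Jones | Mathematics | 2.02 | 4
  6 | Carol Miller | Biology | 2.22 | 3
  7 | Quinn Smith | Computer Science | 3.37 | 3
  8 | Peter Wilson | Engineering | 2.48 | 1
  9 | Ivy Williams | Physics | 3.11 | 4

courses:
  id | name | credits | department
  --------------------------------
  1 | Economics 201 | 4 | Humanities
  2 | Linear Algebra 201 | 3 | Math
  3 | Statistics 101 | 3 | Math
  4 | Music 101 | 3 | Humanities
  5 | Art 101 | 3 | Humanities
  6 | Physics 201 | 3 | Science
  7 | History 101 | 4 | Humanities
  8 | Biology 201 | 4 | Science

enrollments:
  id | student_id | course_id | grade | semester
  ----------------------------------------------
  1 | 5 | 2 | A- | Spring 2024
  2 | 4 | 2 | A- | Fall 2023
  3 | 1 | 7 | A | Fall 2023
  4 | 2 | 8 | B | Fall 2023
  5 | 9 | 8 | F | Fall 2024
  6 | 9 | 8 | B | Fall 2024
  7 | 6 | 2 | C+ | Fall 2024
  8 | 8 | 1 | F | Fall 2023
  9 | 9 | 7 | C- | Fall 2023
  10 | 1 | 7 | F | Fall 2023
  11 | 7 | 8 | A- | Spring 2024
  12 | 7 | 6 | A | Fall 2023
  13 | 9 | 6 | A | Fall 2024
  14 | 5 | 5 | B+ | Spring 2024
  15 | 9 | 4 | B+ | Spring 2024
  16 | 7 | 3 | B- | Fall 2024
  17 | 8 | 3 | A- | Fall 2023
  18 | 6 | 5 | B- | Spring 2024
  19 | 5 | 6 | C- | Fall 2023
SELECT p.name FROM students p LEFT JOIN enrollments c ON c.student_id = p.id WHERE c.id IS NULL

Execution result:
Olivia Miller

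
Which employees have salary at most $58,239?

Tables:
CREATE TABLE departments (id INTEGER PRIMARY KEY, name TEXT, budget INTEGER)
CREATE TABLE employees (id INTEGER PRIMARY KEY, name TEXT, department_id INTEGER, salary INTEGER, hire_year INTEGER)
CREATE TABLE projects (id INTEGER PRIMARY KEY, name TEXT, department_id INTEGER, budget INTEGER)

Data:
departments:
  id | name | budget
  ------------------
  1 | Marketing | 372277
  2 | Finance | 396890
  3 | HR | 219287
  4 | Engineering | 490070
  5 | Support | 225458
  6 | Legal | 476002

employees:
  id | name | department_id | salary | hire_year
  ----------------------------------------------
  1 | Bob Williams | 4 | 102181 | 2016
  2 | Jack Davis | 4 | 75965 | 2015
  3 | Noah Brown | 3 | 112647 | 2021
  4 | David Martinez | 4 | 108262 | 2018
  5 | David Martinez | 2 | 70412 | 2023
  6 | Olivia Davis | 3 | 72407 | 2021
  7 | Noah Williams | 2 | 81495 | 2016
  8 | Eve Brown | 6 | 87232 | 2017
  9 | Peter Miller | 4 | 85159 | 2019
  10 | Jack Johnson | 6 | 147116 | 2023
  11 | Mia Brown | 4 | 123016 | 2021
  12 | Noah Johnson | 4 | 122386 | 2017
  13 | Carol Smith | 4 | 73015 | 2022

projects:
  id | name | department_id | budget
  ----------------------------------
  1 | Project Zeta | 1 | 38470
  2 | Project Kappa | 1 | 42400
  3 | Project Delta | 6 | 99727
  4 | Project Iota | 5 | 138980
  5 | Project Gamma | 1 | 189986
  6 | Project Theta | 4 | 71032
SELECT name, salary FROM employees WHERE salary <= 58239

Execution result:
(no rows)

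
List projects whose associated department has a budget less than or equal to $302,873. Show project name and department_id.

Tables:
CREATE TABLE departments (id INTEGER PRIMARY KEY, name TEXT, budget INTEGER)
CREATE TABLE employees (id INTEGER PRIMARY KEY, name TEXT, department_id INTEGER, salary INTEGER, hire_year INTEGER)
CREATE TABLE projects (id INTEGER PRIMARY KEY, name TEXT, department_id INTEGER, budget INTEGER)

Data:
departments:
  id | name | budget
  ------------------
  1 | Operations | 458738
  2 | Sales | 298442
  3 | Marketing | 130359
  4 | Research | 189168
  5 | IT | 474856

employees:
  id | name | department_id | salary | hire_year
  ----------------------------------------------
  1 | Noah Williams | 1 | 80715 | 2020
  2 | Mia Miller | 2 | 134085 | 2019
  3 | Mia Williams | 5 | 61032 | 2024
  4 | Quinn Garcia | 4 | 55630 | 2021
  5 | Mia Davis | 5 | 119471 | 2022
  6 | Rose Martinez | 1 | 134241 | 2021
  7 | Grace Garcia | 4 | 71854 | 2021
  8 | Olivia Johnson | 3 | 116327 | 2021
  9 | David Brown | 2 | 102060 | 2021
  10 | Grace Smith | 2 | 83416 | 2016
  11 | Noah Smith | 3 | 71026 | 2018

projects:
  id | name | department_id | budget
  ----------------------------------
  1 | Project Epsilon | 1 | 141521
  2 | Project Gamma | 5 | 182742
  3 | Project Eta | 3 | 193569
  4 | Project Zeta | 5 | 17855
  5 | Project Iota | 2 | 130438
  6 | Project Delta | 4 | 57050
SELECT name, department_id FROM projects WHERE department_id IN (SELECT id FROM departments WHERE budget <= 302873)

Execution result:
name | department_id
Project Eta | 3
Project Iota | 2
Project Delta | 4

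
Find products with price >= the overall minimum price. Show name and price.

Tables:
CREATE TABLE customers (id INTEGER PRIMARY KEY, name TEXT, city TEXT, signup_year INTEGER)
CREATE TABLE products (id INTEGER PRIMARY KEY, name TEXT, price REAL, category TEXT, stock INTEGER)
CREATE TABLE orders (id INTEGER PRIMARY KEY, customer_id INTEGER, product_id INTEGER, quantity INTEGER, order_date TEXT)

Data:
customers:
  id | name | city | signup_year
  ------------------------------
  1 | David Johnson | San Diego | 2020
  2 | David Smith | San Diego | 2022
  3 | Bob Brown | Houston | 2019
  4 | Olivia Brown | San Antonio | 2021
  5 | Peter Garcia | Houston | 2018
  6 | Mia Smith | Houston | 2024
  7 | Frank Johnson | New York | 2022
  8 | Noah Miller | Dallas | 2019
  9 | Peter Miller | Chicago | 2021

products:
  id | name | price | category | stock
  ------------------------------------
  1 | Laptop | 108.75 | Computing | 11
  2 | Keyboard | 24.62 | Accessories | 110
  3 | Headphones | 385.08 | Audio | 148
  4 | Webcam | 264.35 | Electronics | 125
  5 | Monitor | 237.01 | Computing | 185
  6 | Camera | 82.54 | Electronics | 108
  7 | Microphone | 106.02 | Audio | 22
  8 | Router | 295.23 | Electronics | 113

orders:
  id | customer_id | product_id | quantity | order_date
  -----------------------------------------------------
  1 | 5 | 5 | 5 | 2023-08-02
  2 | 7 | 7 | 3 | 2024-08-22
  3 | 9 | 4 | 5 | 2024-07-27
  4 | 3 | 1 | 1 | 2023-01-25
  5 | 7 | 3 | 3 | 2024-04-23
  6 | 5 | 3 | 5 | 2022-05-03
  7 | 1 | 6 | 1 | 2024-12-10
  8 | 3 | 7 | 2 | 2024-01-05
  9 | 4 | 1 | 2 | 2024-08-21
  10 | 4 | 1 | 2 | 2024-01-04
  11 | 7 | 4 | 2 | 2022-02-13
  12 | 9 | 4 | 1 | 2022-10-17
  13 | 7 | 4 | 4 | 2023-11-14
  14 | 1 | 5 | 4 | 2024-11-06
SELECT name, price FROM products WHERE price >= (SELECT MIN(price) FROM products)

Execution result:
name | price
Laptop | 108.75
Keyboard | 24.62
Headphones | 385.08
Webcam | 264.35
Monitor | 237.01
Camera | 82.54
Microphone | 106.02
Router | 295.23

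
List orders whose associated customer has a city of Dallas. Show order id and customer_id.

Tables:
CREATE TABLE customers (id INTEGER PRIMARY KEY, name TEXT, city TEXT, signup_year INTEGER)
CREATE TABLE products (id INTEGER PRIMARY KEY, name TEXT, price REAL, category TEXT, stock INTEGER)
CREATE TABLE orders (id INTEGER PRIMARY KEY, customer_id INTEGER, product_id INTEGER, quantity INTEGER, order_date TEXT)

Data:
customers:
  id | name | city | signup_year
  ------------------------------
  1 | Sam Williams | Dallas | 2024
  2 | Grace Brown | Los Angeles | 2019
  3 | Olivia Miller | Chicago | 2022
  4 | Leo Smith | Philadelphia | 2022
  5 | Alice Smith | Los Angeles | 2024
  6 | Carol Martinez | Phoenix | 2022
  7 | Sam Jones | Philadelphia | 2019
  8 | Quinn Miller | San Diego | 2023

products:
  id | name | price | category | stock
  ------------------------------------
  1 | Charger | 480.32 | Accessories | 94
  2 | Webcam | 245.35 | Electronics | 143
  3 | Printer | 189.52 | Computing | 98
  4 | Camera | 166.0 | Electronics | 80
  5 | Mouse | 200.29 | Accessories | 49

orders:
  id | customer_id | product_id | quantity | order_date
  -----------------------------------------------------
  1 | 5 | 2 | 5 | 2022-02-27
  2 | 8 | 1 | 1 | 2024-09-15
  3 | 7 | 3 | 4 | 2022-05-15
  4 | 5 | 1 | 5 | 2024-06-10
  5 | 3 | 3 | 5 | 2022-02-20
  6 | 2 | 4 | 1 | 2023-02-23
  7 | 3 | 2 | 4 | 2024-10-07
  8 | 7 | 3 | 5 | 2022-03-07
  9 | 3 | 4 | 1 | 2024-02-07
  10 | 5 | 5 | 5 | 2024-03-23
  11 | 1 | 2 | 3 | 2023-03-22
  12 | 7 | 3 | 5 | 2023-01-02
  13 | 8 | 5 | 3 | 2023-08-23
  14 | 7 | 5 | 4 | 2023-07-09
SELECT id, customer_id FROM orders WHERE customer_id IN (SELECT id FROM customers WHERE city = 'Dallas')

Execution result:
id | customer_id
11 | 1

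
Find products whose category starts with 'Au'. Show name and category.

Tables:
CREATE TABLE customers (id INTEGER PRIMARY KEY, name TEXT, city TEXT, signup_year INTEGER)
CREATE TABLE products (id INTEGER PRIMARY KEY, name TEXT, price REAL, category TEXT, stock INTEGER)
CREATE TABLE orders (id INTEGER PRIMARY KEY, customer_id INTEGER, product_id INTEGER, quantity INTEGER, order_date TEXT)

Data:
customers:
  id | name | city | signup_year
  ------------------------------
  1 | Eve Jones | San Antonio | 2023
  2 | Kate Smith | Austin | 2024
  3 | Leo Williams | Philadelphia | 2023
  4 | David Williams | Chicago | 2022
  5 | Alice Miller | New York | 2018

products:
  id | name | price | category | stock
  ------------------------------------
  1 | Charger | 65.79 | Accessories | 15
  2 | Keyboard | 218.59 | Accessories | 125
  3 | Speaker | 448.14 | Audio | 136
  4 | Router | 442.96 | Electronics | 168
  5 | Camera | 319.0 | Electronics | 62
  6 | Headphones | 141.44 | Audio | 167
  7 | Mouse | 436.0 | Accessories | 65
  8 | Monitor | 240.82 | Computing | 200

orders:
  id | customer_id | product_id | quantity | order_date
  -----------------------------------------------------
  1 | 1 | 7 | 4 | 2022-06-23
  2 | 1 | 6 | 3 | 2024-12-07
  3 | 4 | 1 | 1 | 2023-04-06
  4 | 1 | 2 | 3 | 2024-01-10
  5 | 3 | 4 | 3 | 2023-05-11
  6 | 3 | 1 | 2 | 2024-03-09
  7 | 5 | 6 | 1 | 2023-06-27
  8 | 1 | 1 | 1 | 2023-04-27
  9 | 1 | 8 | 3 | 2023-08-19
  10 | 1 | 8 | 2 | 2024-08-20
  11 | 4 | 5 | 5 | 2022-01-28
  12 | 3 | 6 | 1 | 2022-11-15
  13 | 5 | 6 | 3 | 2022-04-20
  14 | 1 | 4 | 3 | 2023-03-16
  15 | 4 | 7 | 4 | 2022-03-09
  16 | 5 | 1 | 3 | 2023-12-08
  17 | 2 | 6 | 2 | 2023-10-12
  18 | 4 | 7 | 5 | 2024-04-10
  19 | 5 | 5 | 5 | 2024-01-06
SELECT name, category FROM products WHERE category LIKE 'Au%'

Execution result:
name | category
Speaker | Audio
Headphones | Audio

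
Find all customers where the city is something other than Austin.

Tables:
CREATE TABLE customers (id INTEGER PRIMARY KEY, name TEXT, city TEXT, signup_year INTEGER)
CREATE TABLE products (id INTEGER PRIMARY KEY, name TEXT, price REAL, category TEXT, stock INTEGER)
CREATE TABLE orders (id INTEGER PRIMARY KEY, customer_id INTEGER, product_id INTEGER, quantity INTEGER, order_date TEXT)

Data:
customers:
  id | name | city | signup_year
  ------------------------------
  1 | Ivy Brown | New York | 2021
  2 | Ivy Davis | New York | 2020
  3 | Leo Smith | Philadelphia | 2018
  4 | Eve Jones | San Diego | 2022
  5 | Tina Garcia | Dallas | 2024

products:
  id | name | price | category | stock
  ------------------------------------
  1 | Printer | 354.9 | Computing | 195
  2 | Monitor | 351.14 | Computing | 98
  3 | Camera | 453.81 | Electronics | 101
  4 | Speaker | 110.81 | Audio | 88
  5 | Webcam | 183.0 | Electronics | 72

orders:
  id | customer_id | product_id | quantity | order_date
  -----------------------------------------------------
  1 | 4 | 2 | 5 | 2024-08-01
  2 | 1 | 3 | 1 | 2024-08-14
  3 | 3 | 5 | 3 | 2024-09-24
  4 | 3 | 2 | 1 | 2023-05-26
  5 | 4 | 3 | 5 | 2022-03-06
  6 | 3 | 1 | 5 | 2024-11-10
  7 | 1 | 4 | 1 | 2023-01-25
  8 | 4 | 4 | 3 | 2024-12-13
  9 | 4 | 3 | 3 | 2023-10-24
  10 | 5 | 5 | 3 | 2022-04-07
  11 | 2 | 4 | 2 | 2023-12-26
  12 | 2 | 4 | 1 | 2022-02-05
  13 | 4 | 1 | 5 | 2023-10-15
SELECT name, city FROM customers WHERE city <> 'Austin'

Execution result:
name | city
Ivy Brown | New York
Ivy Davis | New York
Leo Smith | Philadelphia
Eve Jones | San Diego
Tina Garcia | Dallas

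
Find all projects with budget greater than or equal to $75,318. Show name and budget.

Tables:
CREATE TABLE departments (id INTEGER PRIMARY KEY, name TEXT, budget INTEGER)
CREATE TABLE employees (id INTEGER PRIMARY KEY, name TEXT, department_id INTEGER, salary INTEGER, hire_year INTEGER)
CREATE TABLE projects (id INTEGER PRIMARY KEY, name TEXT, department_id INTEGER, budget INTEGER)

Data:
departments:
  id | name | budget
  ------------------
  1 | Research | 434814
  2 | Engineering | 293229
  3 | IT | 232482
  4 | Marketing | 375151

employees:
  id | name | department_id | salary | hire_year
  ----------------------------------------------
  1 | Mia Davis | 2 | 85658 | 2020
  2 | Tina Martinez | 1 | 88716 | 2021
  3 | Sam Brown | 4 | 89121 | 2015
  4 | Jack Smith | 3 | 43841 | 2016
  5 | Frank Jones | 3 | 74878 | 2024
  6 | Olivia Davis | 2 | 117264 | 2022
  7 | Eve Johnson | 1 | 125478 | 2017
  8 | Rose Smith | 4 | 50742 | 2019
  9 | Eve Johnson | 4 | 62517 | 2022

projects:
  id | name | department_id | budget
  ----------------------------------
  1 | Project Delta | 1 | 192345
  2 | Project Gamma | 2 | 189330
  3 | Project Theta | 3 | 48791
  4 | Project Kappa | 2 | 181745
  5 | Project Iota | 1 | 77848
SELECT name, budget FROM projects WHERE budget >= 75318

Execution result:
name | budget
Project Delta | 192345
Project Gamma | 189330
Project Kappa | 181745
Project Iota | 77848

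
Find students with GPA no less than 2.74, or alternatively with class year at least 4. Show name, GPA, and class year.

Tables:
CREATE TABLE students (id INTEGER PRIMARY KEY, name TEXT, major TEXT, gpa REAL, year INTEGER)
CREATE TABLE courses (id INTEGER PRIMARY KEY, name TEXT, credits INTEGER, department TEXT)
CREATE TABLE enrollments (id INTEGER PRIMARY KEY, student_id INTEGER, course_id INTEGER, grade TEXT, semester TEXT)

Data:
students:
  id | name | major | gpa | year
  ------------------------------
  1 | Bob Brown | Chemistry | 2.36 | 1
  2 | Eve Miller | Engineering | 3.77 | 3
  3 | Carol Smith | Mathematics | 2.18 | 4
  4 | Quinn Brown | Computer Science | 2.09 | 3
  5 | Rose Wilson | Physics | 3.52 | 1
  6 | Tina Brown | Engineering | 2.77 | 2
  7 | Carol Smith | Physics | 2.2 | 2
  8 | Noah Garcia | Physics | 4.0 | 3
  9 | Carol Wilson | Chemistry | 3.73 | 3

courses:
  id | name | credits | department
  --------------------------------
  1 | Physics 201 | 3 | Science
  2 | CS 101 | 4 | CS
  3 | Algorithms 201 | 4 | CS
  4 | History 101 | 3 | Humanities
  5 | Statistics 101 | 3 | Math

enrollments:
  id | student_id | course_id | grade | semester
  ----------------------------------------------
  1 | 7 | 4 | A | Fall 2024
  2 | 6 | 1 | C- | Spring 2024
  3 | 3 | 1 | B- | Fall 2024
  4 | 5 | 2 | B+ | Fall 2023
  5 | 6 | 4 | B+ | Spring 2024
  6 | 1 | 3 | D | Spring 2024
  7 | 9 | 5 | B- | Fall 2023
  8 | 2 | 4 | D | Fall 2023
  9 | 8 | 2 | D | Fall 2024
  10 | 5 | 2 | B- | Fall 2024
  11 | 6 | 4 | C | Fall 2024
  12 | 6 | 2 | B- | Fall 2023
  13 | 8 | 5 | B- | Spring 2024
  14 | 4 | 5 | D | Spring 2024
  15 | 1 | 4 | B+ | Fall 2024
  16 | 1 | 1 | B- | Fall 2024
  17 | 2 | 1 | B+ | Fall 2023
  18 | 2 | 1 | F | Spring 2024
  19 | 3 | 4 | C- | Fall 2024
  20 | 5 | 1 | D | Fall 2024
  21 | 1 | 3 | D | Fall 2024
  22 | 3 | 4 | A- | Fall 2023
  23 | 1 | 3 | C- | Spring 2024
SELECT name, gpa, year FROM students WHERE gpa >= 2.74 OR year >= 4

Execution result:
name | gpa | year
Eve Miller | 3.77 | 3
Carol Smith | 2.18 | 4
Rose Wilson | 3.52 | 1
Tina Brown | 2.77 | 2
Noah Garcia | 4.00 | 3
Carol Wilson | 3.73 | 3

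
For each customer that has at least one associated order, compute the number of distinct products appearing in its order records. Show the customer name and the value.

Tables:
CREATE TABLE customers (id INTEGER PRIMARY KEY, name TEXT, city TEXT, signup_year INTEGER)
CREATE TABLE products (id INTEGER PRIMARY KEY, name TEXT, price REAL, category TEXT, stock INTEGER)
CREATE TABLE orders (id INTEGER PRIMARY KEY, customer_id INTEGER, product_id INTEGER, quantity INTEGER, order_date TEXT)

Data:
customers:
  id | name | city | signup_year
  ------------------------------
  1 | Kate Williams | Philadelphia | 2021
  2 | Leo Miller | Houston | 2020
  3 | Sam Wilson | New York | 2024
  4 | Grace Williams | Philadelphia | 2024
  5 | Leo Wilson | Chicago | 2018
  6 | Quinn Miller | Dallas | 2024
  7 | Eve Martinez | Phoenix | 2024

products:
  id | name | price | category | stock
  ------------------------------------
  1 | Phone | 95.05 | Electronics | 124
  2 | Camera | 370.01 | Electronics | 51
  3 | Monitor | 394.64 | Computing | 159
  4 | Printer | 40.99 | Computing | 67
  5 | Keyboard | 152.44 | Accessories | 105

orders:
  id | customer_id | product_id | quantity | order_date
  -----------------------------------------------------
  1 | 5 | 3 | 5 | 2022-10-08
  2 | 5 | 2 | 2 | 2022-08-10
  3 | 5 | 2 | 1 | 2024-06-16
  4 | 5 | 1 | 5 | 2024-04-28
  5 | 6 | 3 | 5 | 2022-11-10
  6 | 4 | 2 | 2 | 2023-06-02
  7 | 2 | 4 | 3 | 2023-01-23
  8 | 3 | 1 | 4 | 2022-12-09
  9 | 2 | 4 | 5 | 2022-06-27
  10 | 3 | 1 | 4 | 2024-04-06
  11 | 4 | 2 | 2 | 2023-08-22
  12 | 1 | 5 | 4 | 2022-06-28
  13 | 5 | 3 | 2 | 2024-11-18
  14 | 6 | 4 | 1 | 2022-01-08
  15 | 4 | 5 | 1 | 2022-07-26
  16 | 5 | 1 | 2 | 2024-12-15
SELECT p.name, COUNT(DISTINCT c.product_id) AS distinct_product_count FROM orders c JOIN customers p ON c.customer_id = p.id GROUP BY p.id, p.name

Execution result:
name | distinct_product_count
Kate Williams | 1
Leo Miller | 1
Sam Wilson | 1
Grace Williams | 2
Leo Wilson | 3
Quinn Miller | 2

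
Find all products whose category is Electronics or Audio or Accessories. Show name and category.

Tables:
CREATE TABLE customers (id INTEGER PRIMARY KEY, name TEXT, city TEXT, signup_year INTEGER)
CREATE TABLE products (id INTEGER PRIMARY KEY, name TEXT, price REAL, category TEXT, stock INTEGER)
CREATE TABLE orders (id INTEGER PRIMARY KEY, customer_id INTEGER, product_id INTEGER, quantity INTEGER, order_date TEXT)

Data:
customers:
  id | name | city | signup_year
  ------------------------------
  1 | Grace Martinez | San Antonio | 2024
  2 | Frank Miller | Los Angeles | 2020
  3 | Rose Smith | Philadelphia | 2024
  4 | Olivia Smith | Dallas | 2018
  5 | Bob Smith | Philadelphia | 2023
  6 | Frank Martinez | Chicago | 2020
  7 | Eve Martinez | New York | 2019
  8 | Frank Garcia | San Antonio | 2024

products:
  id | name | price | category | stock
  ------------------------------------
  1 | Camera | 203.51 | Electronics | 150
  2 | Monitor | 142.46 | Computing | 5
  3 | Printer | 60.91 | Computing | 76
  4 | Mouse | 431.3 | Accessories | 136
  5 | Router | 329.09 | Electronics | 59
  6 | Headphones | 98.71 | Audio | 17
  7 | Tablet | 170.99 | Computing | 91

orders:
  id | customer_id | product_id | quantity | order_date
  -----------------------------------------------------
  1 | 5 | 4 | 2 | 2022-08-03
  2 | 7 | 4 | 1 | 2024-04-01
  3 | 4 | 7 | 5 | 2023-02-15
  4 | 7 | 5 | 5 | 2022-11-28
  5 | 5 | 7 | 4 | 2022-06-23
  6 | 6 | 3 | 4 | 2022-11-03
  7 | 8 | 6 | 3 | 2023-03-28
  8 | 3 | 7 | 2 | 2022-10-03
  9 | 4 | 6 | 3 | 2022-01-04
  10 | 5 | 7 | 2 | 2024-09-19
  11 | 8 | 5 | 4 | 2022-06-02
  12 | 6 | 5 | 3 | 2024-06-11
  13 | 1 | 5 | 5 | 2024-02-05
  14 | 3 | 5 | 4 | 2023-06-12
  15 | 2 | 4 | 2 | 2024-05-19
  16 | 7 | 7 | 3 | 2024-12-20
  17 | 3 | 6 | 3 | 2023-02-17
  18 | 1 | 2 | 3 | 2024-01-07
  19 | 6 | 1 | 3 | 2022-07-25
SELECT name, category FROM products WHERE category IN ('Electronics', 'Audio', 'Accessories')

Execution result:
name | category
Camera | Electronics
Mouse | Accessories
Router | Electronics
Headphones | Audio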